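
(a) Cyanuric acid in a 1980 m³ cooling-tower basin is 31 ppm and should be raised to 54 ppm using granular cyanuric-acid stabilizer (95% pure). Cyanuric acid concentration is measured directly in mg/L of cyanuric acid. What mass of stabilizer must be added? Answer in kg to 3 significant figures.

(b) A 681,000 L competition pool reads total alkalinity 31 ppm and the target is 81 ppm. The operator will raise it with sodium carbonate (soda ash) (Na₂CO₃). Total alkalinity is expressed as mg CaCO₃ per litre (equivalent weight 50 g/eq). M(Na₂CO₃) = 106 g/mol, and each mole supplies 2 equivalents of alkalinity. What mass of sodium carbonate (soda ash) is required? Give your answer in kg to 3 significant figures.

(a) Volume: 1980 m³ = 1,980,000 L.
(a) CYA to add: (54 − 31) = 23 mg/L × 1,980,000 L = 45,540 g cyanuric acid.
(a) At 95% purity: 45,540 / 0.95 = 47,940 g product.

(b) Alkalinity to add: (81 − 31) = 50 mg/L as CaCO₃ × 681,000 L = 34,050 g as CaCO₃.
(b) Equivalents: 34,050 g ÷ 50 g/eq = 681 eq.
(b) Each mole of Na₂CO₃ supplies 2 eq, so 681 / 2 = 340.5 mol.
(b) Mass: 340.5 mol × 106 g/mol = 36,090 g.

(a) 47.9 kg; (b) 36.1 kg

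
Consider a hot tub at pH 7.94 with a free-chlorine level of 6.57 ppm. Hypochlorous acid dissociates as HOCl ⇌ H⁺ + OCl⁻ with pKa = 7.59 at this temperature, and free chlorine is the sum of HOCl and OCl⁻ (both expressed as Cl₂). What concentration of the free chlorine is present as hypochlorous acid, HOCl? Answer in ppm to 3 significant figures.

[OCl⁻]/[HOCl] = 10^(pH − pKa) = 10^(7.94 − 7.59) = 10^0.35 = 2.239.
Fraction as HOCl = 1 / (1 + 2.239) = 0.3088.
HOCl = 0.3088 × 6.57 ppm = 2.029 ppm.

2.03 ppm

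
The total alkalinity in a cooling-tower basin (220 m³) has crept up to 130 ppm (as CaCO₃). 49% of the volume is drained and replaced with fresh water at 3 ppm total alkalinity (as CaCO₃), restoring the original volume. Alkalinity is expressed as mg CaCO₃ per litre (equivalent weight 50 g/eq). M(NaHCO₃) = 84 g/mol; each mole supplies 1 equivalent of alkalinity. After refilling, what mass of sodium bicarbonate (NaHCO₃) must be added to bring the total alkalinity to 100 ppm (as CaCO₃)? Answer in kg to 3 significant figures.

11.9 kg

Volume: 220 m³ = 220,000 L.
After draining 49% and refilling: 130 × 0.51 + 3 × 0.49 = 67.77 ppm.
Deficit to target: 100 − 67.77 = 32.23 mg/L.
As CaCO₃: 32.23 mg/L × 220,000 L = 7091 g; ÷ 50 g/eq ÷ 1 = 141.8 mol NaHCO₃.
Mass: 141.8 × 84 = 11,910 g.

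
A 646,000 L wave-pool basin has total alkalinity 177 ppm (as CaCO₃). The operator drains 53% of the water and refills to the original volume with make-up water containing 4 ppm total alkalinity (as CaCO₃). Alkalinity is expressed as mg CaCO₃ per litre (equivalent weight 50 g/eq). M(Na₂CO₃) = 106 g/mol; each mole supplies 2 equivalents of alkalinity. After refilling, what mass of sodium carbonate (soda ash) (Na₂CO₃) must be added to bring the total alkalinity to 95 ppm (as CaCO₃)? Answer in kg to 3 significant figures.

After draining 53% and refilling: 177 × 0.47 + 4 × 0.53 = 85.31 ppm.
Deficit to target: 95 − 85.31 = 9.69 mg/L.
As CaCO₃: 9.69 mg/L × 646,000 L = 6260 g; ÷ 50 g/eq ÷ 2 = 62.6 mol Na₂CO₃.
Mass: 62.6 × 106 = 6635 g.

6.64 kg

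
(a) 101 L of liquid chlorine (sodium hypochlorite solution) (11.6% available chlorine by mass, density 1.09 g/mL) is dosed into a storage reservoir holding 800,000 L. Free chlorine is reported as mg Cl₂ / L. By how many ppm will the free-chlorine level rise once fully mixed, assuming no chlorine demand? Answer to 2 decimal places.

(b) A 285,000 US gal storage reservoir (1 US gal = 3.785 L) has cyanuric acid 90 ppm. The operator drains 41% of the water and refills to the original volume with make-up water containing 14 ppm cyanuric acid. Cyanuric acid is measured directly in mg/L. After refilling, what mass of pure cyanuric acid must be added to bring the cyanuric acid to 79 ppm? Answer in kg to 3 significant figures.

(a) 15.96 ppm; (b) 21.7 kg

(a) Mass of solution: 101 L × 1000 mL/L × 1.09 g/mL = 110,100 g.
(a) Available chlorine delivered: 110,100 g × 0.116 = 12,770 g as Cl₂.
(a) Concentration rise: 12,770 g / 800,000 L = 15.96 mg/L = 15.96 ppm.

(b) Volume: 285,000 US gal × 3.785 L/gal = 1,078,725 L.
(b) After draining 41% and refilling: 90 × 0.59 + 14 × 0.41 = 58.84 ppm.
(b) Deficit to target: 79 − 58.84 = 20.16 mg/L.
(b) Mass: 20.16 mg/L × 1,078,725 L = 21,750 g cyanuric acid.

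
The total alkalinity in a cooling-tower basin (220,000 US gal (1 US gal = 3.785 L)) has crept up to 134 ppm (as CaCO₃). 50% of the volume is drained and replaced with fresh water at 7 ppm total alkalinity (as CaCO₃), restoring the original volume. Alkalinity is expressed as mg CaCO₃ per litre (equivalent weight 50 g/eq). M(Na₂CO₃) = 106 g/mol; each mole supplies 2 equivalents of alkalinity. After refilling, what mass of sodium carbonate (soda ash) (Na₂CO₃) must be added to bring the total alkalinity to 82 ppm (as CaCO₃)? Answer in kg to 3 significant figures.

10.2 kg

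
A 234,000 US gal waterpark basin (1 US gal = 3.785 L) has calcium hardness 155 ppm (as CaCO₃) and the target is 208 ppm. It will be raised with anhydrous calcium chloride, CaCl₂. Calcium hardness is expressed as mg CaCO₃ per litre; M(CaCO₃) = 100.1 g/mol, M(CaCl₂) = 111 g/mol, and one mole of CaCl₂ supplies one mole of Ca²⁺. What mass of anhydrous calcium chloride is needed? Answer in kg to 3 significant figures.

52.1 kg

Volume: 234,000 US gal × 3.785 L/gal = 885,690 L.
Hardness to add: (208 − 155) = 53 mg/L as CaCO₃ × 885,690 L = 46,940 g as CaCO₃.
Moles of Ca²⁺ (1 mol Ca²⁺ ≡ 1 mol CaCO₃): 46,940 / 100.1 g/mol = 468.9 mol.
Mass of CaCl₂: 468.9 × 111 = 52,050 g.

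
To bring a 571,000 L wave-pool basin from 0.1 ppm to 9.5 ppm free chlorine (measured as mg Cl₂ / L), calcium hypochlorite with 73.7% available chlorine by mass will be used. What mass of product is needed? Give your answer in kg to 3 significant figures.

Chlorine deficit: 9.5 − 0.1 = 9.4 ppm = 9.4 mg/L as Cl₂.
Cl₂ equivalent needed: 9.4 mg/L × 571,000 L = 5,367,000 mg = 5367 g.
Product at 73.7% available chlorine: 5367 / 0.737 = 7283 g.

7.28 kg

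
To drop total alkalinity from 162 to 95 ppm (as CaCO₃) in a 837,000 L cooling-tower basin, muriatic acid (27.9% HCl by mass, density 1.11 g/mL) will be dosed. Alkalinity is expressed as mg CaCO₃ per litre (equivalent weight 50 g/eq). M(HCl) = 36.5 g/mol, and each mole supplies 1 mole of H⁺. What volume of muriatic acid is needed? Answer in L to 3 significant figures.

Alkalinity to neutralize: (162 − 95) = 67 mg/L as CaCO₃ × 837,000 L = 56,080 g as CaCO₃.
Equivalents of H⁺ required: 56,080 ÷ 50 g/eq = 1122 eq = 1122 mol HCl.
Mass of HCl: 1122 × 36.5 = 40,940 g.
Mass of 27.9% solution: 40,940 / 0.279 = 146,700 g.
Volume: 146,700 g ÷ 1.11 g/mL = 132,200 mL.

132 L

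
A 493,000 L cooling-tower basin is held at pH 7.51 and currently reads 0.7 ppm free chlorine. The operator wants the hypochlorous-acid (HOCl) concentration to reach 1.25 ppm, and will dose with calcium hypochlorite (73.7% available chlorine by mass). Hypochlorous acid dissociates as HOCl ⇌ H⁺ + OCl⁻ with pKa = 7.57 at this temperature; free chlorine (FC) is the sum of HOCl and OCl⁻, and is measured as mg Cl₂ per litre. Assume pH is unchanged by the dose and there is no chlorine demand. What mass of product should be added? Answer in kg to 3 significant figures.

[OCl⁻]/[HOCl] = 10^(pH − pKa) = 10^(7.51 − 7.57) = 0.871; fraction as HOCl = 1/(1 + 0.871) = 0.5345.
Free chlorine required for 1.25 ppm HOCl: 1.25 / 0.5345 = 2.339 ppm.
FC to add: 2.339 − 0.7 = 1.639 mg/L as Cl₂.
Cl₂ equivalent: 1.639 mg/L × 493,000 L = 807.9 g.
Product at 73.7% available Cl: 807.9 / 0.737 = 1096 g.

1.10 kg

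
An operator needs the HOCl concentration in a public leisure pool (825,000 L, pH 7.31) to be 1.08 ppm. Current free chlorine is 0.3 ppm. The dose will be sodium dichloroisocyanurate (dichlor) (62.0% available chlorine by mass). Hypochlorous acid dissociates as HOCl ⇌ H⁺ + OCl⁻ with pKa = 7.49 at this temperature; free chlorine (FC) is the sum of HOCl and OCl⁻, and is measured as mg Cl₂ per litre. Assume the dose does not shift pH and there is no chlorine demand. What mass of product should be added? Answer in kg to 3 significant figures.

1.99 kg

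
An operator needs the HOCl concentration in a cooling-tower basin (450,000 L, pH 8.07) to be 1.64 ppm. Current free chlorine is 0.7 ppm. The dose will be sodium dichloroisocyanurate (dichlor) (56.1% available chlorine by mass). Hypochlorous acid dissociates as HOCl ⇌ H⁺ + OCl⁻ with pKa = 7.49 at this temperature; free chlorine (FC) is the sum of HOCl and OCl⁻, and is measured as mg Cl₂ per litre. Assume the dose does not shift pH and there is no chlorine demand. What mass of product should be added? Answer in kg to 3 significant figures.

[OCl⁻]/[HOCl] = 10^(pH − pKa) = 10^(8.07 − 7.49) = 3.802; fraction as HOCl = 1/(1 + 3.802) = 0.2083.
Free chlorine required for 1.64 ppm HOCl: 1.64 / 0.2083 = 7.875 ppm.
FC to add: 7.875 − 0.7 = 7.175 mg/L as Cl₂.
Cl₂ equivalent: 7.175 mg/L × 450,000 L = 3229 g.
Product at 56.1% available Cl: 3229 / 0.561 = 5755 g.

5.76 kg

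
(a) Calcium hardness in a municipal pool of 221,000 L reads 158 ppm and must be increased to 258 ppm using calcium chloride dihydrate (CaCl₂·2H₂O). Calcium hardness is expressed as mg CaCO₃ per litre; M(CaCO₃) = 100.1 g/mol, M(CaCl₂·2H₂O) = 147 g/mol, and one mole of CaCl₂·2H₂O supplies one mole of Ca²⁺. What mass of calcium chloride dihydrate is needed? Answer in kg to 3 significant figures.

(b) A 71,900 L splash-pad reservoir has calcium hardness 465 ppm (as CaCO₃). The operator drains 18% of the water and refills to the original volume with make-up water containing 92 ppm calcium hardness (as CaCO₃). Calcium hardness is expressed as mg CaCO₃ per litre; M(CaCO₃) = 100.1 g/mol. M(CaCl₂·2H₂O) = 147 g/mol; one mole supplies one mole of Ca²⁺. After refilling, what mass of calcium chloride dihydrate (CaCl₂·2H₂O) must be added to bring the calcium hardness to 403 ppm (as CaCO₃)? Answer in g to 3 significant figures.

(a) Hardness to add: (258 − 158) = 100 mg/L as CaCO₃ × 221,000 L = 22,100 g as CaCO₃.
(a) Moles of Ca²⁺ (1 mol Ca²⁺ ≡ 1 mol CaCO₃): 22,100 / 100.1 g/mol = 220.8 mol.
(a) Mass of CaCl₂·2H₂O: 220.8 × 147 = 32,450 g.

(b) After draining 18% and refilling: 465 × 0.82 + 92 × 0.18 = 397.86 ppm.
(b) Deficit to target: 403 − 397.86 = 5.14 mg/L.
(b) As CaCO₃: 5.14 mg/L × 71,900 L = 369.6 g; ÷ 100.1 = 3.692 mol Ca²⁺.
(b) Mass: 3.692 × 147 = 542.7 g.

(a) 32.5 kg; (b) 543 g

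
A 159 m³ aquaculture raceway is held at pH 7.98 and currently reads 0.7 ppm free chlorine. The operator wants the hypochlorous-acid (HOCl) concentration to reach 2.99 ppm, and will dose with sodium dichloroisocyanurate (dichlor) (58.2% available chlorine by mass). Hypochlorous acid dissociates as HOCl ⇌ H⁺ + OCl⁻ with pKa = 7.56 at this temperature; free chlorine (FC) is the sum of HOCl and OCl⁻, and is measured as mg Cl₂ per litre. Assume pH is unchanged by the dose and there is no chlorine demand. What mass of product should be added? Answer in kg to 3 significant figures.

Volume: 159 m³ = 159,000 L.
[OCl⁻]/[HOCl] = 10^(pH − pKa) = 10^(7.98 − 7.56) = 2.63; fraction as HOCl = 1/(1 + 2.63) = 0.2755.
Free chlorine required for 2.99 ppm HOCl: 2.99 / 0.2755 = 10.85 ppm.
FC to add: 10.85 − 0.7 = 10.15 mg/L as Cl₂.
Cl₂ equivalent: 10.15 mg/L × 159,000 L = 1615 g.
Product at 58.2% available Cl: 1615 / 0.582 = 2774 g.

2.77 kg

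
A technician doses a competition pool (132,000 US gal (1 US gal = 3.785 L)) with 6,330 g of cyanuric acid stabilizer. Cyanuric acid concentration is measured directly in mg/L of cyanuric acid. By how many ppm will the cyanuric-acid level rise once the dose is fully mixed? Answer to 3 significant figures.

Volume: 132,000 US gal × 3.785 L/gal = 499,620 L.
Rise: 6,330 g / 499,620 L × 1000 = 12.67 mg/L.

12.7 ppm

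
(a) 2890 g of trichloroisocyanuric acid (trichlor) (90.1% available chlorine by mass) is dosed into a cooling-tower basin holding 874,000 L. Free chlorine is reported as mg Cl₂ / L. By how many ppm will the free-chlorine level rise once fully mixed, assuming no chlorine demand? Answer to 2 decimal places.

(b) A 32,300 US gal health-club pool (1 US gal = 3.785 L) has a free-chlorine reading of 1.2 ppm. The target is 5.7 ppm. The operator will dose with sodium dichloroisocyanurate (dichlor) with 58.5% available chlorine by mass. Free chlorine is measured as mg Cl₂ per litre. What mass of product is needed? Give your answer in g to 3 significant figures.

(a) 2.98 ppm; (b) 940 g

(a) Available chlorine delivered: 2890 g × 0.901 = 2604 g as Cl₂.
(a) Concentration rise: 2604 g / 874,000 L = 2.979 mg/L = 2.98 ppm.

(b) Volume: 32,300 US gal × 3.785 L/gal = 122,256 L.
(b) Chlorine deficit: 5.7 − 1.2 = 4.5 ppm = 4.5 mg/L as Cl₂.
(b) Cl₂ equivalent needed: 4.5 mg/L × 122,256 L = 550,100 mg = 550.1 g.
(b) Product at 58.5% available chlorine: 550.1 / 0.585 = 940.4 g.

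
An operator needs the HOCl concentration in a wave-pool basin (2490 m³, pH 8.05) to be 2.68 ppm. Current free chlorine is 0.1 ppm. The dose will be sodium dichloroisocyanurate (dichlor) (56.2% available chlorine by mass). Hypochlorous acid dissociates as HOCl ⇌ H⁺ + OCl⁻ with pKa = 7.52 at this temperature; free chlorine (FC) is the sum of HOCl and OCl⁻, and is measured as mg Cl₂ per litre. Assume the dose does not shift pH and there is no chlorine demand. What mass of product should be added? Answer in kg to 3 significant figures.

Volume: 2490 m³ = 2,490,000 L.
[OCl⁻]/[HOCl] = 10^(pH − pKa) = 10^(8.05 − 7.52) = 3.388; fraction as HOCl = 1/(1 + 3.388) = 0.2279.
Free chlorine required for 2.68 ppm HOCl: 2.68 / 0.2279 = 11.76 ppm.
FC to add: 11.76 − 0.1 = 11.66 mg/L as Cl₂.
Cl₂ equivalent: 11.66 mg/L × 2,490,000 L = 29,040 g.
Product at 56.2% available Cl: 29,040 / 0.562 = 51,670 g.

51.7 kg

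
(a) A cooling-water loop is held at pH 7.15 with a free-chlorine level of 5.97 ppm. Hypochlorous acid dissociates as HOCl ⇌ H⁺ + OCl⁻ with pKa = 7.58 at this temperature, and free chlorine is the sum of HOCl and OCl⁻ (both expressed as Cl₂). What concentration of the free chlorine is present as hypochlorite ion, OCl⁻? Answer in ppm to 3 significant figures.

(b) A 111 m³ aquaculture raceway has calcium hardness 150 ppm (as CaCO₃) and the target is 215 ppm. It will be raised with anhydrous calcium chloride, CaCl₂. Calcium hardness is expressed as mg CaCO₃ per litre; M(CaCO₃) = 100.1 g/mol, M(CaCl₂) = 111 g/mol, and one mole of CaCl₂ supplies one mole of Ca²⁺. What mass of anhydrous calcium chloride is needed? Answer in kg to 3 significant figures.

(a) [OCl⁻]/[HOCl] = 10^(pH − pKa) = 10^(7.15 − 7.58) = 10^-0.43 = 0.3715.
(a) Fraction as HOCl = 1 / (1 + 0.3715) = 0.7291.
(a) OCl⁻ = (1 − 0.7291) × 5.97 ppm = 1.617 ppm.

(b) Volume: 111 m³ = 111,000 L.
(b) Hardness to add: (215 − 150) = 65 mg/L as CaCO₃ × 111,000 L = 7215 g as CaCO₃.
(b) Moles of Ca²⁺ (1 mol Ca²⁺ ≡ 1 mol CaCO₃): 7215 / 100.1 g/mol = 72.08 mol.
(b) Mass of CaCl₂: 72.08 × 111 = 8001 g.

(a) 1.62 ppm; (b) 8.00 kg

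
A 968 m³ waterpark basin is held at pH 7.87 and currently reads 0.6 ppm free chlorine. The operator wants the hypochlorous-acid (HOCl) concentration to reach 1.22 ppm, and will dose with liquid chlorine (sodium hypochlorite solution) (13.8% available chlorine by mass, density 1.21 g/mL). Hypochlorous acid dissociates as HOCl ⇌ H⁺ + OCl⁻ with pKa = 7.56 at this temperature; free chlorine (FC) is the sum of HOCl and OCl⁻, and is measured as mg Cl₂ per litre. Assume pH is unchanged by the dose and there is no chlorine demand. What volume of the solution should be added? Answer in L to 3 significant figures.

18.0 L

Volume: 968 m³ = 968,000 L.
[OCl⁻]/[HOCl] = 10^(pH − pKa) = 10^(7.87 − 7.56) = 2.042; fraction as HOCl = 1/(1 + 2.042) = 0.3288.
Free chlorine required for 1.22 ppm HOCl: 1.22 / 0.3288 = 3.711 ppm.
FC to add: 3.711 − 0.6 = 3.111 mg/L as Cl₂.
Cl₂ equivalent: 3.111 mg/L × 968,000 L = 3011 g.
Product at 13.8% available Cl: 3011 / 0.138 = 21,820 g.
Volume: 21,820 g ÷ 1.21 g/mL = 18,030 mL.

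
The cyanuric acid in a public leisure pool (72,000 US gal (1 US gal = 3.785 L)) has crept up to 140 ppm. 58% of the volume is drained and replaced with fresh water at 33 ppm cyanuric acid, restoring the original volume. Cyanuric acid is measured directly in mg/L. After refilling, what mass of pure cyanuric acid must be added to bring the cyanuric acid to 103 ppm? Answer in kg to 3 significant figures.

Volume: 72,000 US gal × 3.785 L/gal = 272,520 L.
After draining 58% and refilling: 140 × 0.42 + 33 × 0.58 = 77.94 ppm.
Deficit to target: 103 − 77.94 = 25.06 mg/L.
Mass: 25.06 mg/L × 272,520 L = 6829 g cyanuric acid.

6.83 kg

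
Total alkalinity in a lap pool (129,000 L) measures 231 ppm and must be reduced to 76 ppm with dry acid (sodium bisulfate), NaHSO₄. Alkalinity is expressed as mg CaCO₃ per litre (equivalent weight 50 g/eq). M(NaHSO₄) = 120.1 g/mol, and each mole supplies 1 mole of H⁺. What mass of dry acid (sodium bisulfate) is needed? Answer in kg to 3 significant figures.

Alkalinity to neutralize: (231 − 76) = 155 mg/L as CaCO₃ × 129,000 L = 20,000 g as CaCO₃.
Equivalents of H⁺ required: 20,000 ÷ 50 g/eq = 399.9 eq = 399.9 mol NaHSO₄.
Mass of NaHSO₄: 399.9 × 120.1 = 48,030 g.

48.0 kg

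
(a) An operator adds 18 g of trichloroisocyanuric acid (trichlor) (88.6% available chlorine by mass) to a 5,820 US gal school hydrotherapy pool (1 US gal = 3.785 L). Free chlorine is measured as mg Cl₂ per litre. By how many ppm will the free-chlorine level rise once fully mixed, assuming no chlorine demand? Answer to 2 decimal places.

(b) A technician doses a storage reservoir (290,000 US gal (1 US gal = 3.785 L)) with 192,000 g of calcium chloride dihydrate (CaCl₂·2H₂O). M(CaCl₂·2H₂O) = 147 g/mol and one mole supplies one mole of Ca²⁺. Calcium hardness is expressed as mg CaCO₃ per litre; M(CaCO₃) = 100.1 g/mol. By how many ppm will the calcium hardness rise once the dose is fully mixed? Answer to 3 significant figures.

(a) 0.72 ppm; (b) 119 ppm

(a) Volume: 5,820 US gal × 3.785 L/gal = 22,029 L.
(a) Available chlorine delivered: 18 g × 0.886 = 15.95 g as Cl₂.
(a) Concentration rise: 15.95 g / 22,029 L = 0.724 mg/L = 0.72 ppm.

(b) Volume: 290,000 US gal × 3.785 L/gal = 1,097,650 L.
(b) Moles of Ca²⁺: 192,000 g ÷ 147 g/mol = 1306 mol.
(b) As CaCO₃: 1306 mol × 100.1 g/mol = 130,700 g.
(b) Rise: 130,700 g / 1,097,650 L × 1000 = 119.1 mg/L.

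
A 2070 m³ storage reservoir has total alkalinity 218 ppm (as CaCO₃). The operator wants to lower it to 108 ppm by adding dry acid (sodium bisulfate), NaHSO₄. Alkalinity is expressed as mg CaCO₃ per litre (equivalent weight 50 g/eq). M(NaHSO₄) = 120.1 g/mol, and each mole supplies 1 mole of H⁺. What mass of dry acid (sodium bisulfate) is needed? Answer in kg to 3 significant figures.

547 kg

Volume: 2070 m³ = 2,070,000 L.
Alkalinity to neutralize: (218 − 108) = 110 mg/L as CaCO₃ × 2,070,000 L = 227,700 g as CaCO₃.
Equivalents of H⁺ required: 227,700 ÷ 50 g/eq = 4554 eq = 4554 mol NaHSO₄.
Mass of NaHSO₄: 4554 × 120.1 = 546,900 g.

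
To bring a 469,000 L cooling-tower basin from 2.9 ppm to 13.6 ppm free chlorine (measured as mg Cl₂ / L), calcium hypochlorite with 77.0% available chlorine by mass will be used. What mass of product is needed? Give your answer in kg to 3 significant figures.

6.52 kg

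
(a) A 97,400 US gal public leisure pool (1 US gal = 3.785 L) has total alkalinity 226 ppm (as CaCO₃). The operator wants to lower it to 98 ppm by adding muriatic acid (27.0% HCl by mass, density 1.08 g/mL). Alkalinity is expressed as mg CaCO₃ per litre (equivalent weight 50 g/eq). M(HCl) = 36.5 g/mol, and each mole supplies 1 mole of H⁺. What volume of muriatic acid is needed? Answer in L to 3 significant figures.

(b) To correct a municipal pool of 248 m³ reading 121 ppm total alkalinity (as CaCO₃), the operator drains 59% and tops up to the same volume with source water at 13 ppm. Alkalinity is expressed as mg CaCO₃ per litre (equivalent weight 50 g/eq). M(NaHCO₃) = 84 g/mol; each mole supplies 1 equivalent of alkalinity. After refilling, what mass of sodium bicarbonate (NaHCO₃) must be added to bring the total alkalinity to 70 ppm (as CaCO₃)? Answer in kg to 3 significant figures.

(a) 118 L; (b) 5.30 kg

(a) Volume: 97,400 US gal × 3.785 L/gal = 368,659 L.
(a) Alkalinity to neutralize: (226 − 98) = 128 mg/L as CaCO₃ × 368,659 L = 47,190 g as CaCO₃.
(a) Equivalents of H⁺ required: 47,190 ÷ 50 g/eq = 943.8 eq = 943.8 mol HCl.
(a) Mass of HCl: 943.8 × 36.5 = 34,450 g.
(a) Mass of 27.0% solution: 34,450 / 0.27 = 127,600 g.
(a) Volume: 127,600 g ÷ 1.08 g/mL = 118,100 mL.

(b) Volume: 248 m³ = 248,000 L.
(b) After draining 59% and refilling: 121 × 0.41 + 13 × 0.59 = 57.28 ppm.
(b) Deficit to target: 70 − 57.28 = 12.72 mg/L.
(b) As CaCO₃: 12.72 mg/L × 248,000 L = 3155 g; ÷ 50 g/eq ÷ 1 = 63.09 mol NaHCO₃.
(b) Mass: 63.09 × 84 = 5300 g.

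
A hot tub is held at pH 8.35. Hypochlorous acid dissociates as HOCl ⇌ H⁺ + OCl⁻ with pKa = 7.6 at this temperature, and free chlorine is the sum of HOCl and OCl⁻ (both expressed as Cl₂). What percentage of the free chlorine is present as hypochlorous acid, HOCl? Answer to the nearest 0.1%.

15.1%

[OCl⁻]/[HOCl] = 10^(pH − pKa) = 10^(8.35 − 7.6) = 10^0.75 = 5.623.
Fraction as HOCl = 1 / (1 + 5.623) = 0.151.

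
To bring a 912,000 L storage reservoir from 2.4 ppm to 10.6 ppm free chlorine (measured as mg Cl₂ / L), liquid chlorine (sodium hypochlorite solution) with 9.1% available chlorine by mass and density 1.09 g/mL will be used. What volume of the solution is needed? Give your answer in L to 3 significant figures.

Chlorine deficit: 10.6 − 2.4 = 8.2 ppm = 8.2 mg/L as Cl₂.
Cl₂ equivalent needed: 8.2 mg/L × 912,000 L = 7,478,000 mg = 7478 g.
Product at 9.1% available chlorine: 7478 / 0.091 = 82,180 g.
Volume at density 1.09 g/mL: 82,180 g ÷ 1.09 g/mL = 75,390 mL.

75.4 L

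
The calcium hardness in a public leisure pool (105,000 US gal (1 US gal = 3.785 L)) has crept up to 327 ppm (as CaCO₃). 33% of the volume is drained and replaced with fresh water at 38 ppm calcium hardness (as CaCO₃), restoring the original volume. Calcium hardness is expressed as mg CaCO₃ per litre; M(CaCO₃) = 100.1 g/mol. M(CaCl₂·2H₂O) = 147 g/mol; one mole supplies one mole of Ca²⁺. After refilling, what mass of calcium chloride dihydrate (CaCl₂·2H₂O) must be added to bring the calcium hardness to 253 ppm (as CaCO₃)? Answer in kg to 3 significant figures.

12.5 kg

Volume: 105,000 US gal × 3.785 L/gal = 397,425 L.
After draining 33% and refilling: 327 × 0.67 + 38 × 0.33 = 231.63 ppm.
Deficit to target: 253 − 231.63 = 21.37 mg/L.
As CaCO₃: 21.37 mg/L × 397,425 L = 8493 g; ÷ 100.1 = 84.84 mol Ca²⁺.
Mass: 84.84 × 147 = 12,470 g.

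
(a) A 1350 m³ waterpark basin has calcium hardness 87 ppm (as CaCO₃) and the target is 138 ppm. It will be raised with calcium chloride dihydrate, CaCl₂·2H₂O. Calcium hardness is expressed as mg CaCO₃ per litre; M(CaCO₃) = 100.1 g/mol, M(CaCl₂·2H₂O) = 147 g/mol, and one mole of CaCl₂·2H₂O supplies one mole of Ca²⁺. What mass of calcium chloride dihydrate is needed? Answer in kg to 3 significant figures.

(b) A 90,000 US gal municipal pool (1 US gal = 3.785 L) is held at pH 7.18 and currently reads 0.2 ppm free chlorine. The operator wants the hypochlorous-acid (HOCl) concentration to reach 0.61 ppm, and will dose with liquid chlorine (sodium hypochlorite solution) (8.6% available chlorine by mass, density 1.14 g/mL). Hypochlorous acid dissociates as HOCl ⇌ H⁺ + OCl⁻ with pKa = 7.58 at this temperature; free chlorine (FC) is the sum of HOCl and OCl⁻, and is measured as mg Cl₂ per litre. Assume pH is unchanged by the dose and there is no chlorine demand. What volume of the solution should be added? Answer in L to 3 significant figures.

(a) Volume: 1350 m³ = 1,350,000 L.
(a) Hardness to add: (138 − 87) = 51 mg/L as CaCO₃ × 1,350,000 L = 68,850 g as CaCO₃.
(a) Moles of Ca²⁺ (1 mol Ca²⁺ ≡ 1 mol CaCO₃): 68,850 / 100.1 g/mol = 687.8 mol.
(a) Mass of CaCl₂·2H₂O: 687.8 × 147 = 101,100 g.

(b) Volume: 90,000 US gal × 3.785 L/gal = 340,650 L.
(b) [OCl⁻]/[HOCl] = 10^(pH − pKa) = 10^(7.18 − 7.58) = 0.3981; fraction as HOCl = 1/(1 + 0.3981) = 0.7153.
(b) Free chlorine required for 0.61 ppm HOCl: 0.61 / 0.7153 = 0.8528 ppm.
(b) FC to add: 0.8528 − 0.2 = 0.6528 mg/L as Cl₂.
(b) Cl₂ equivalent: 0.6528 mg/L × 340,650 L = 222.4 g.
(b) Product at 8.6% available Cl: 222.4 / 0.086 = 2586 g.
(b) Volume: 2586 g ÷ 1.14 g/mL = 2268 mL.

(a) 101 kg; (b) 2.27 L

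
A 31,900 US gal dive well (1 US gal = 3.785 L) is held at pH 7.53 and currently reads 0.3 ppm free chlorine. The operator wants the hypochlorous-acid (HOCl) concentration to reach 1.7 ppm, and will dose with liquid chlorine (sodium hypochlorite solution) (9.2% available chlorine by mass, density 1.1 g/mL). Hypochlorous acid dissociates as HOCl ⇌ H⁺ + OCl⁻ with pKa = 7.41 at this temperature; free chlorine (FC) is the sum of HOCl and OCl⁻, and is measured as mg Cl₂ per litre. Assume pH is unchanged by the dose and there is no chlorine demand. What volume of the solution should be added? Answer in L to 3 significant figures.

4.34 L

Volume: 31,900 US gal × 3.785 L/gal = 120,742 L.
[OCl⁻]/[HOCl] = 10^(pH − pKa) = 10^(7.53 − 7.41) = 1.318; fraction as HOCl = 1/(1 + 1.318) = 0.4314.
Free chlorine required for 1.7 ppm HOCl: 1.7 / 0.4314 = 3.941 ppm.
FC to add: 3.941 − 0.3 = 3.641 mg/L as Cl₂.
Cl₂ equivalent: 3.641 mg/L × 120,742 L = 439.6 g.
Product at 9.2% available Cl: 439.6 / 0.092 = 4779 g.
Volume: 4779 g ÷ 1.1 g/mL = 4344 mL.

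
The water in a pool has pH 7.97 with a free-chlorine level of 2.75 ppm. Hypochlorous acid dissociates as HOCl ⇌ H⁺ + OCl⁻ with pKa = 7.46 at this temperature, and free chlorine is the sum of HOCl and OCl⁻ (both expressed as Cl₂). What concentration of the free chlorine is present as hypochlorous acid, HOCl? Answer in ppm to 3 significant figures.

0.649 ppm

[OCl⁻]/[HOCl] = 10^(pH − pKa) = 10^(7.97 − 7.46) = 10^0.51 = 3.236.
Fraction as HOCl = 1 / (1 + 3.236) = 0.2361.
HOCl = 0.2361 × 2.75 ppm = 0.6492 ppm.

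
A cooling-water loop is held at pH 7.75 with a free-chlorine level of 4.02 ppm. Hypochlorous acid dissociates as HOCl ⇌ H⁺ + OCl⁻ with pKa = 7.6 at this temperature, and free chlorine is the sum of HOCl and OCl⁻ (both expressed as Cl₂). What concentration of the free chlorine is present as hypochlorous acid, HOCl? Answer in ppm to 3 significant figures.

[OCl⁻]/[HOCl] = 10^(pH − pKa) = 10^(7.75 − 7.6) = 10^0.15 = 1.413.
Fraction as HOCl = 1 / (1 + 1.413) = 0.4145.
HOCl = 0.4145 × 4.02 ppm = 1.666 ppm.

1.67 ppm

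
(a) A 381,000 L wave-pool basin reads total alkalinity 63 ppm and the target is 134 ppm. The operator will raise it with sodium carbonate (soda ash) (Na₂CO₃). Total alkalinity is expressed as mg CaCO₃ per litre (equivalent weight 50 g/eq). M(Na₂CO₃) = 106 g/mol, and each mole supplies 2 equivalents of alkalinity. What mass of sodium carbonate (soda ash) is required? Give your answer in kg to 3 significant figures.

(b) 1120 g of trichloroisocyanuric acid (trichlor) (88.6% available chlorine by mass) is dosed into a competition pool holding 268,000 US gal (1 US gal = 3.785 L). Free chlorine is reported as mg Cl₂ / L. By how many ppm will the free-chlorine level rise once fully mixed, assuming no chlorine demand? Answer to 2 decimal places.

(a) Alkalinity to add: (134 − 63) = 71 mg/L as CaCO₃ × 381,000 L = 27,050 g as CaCO₃.
(a) Equivalents: 27,050 g ÷ 50 g/eq = 541 eq.
(a) Each mole of Na₂CO₃ supplies 2 eq, so 541 / 2 = 270.5 mol.
(a) Mass: 270.5 mol × 106 g/mol = 28,670 g.

(b) Volume: 268,000 US gal × 3.785 L/gal = 1,014,380 L.
(b) Available chlorine delivered: 1120 g × 0.886 = 992.3 g as Cl₂.
(b) Concentration rise: 992.3 g / 1,014,380 L = 0.9783 mg/L = 0.98 ppm.

(a) 28.7 kg; (b) 0.98 ppm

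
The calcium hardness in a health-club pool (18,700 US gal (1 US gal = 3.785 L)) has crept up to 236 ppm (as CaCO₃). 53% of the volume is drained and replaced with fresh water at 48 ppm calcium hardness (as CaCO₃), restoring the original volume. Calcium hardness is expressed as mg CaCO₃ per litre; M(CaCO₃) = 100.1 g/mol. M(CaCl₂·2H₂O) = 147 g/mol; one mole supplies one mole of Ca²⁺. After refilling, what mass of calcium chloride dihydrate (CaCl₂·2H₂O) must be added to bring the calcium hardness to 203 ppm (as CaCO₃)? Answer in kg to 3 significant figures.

Volume: 18,700 US gal × 3.785 L/gal = 70,780 L.
After draining 53% and refilling: 236 × 0.47 + 48 × 0.53 = 136.36 ppm.
Deficit to target: 203 − 136.36 = 66.64 mg/L.
As CaCO₃: 66.64 mg/L × 70,780 L = 4717 g; ÷ 100.1 = 47.12 mol Ca²⁺.
Mass: 47.12 × 147 = 6927 g.

6.93 kg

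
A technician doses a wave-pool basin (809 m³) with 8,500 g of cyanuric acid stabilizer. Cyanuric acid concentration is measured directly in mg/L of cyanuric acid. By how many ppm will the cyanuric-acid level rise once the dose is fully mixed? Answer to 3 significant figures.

10.5 ppm

Volume: 809 m³ = 809,000 L.
Rise: 8,500 g / 809,000 L × 1000 = 10.51 mg/L.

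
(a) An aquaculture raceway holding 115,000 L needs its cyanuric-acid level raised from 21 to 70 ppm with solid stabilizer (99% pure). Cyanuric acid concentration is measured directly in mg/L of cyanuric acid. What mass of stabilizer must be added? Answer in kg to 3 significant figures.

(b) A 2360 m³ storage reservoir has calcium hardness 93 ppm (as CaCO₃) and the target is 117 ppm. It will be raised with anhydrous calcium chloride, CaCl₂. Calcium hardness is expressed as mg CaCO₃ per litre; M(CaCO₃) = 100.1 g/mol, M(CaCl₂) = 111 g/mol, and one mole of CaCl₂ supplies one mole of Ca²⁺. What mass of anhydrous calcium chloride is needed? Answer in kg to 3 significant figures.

(a) CYA to add: (70 − 21) = 49 mg/L × 115,000 L = 5635 g cyanuric acid.
(a) At 99% purity: 5635 / 0.99 = 5692 g product.

(b) Volume: 2360 m³ = 2,360,000 L.
(b) Hardness to add: (117 − 93) = 24 mg/L as CaCO₃ × 2,360,000 L = 56,640 g as CaCO₃.
(b) Moles of Ca²⁺ (1 mol Ca²⁺ ≡ 1 mol CaCO₃): 56,640 / 100.1 g/mol = 565.8 mol.
(b) Mass of CaCl₂: 565.8 × 111 = 62,810 g.

(a) 5.69 kg; (b) 62.8 kg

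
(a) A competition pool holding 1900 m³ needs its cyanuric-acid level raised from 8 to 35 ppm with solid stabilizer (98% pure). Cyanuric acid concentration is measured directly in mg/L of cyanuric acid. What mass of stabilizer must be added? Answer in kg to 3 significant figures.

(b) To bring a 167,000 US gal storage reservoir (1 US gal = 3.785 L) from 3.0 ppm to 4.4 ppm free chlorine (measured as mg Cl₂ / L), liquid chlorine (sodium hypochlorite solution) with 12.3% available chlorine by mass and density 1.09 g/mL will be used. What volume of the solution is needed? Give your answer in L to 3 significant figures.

(a) Volume: 1900 m³ = 1,900,000 L.
(a) CYA to add: (35 − 8) = 27 mg/L × 1,900,000 L = 51,300 g cyanuric acid.
(a) At 98% purity: 51,300 / 0.98 = 52,350 g product.

(b) Volume: 167,000 US gal × 3.785 L/gal = 632,095 L.
(b) Chlorine deficit: 4.4 − 3.0 = 1.4 ppm = 1.4 mg/L as Cl₂.
(b) Cl₂ equivalent needed: 1.4 mg/L × 632,095 L = 884,900 mg = 884.9 g.
(b) Product at 12.3% available chlorine: 884.9 / 0.123 = 7195 g.
(b) Volume at density 1.09 g/mL: 7195 g ÷ 1.09 g/mL = 6601 mL.

(a) 52.3 kg; (b) 6.60 L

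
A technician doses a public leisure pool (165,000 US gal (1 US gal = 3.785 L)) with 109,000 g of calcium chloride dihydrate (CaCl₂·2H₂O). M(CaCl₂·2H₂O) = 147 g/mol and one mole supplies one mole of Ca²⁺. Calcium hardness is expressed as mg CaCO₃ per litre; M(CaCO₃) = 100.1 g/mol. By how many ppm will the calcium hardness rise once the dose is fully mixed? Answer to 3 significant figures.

Volume: 165,000 US gal × 3.785 L/gal = 624,525 L.
Moles of Ca²⁺: 109,000 g ÷ 147 g/mol = 741.5 mol.
As CaCO₃: 741.5 mol × 100.1 g/mol = 74,220 g.
Rise: 74,220 g / 624,525 L × 1000 = 118.8 mg/L.

119 ppm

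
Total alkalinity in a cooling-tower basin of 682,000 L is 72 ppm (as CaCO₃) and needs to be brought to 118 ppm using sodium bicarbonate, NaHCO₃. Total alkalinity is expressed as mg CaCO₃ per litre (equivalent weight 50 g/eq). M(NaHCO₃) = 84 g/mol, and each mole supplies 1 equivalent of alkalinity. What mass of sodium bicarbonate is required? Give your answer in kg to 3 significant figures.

52.7 kg

Alkalinity to add: (118 − 72) = 46 mg/L as CaCO₃ × 682,000 L = 31,370 g as CaCO₃.
Equivalents: 31,370 g ÷ 50 g/eq = 627.4 eq.
NaHCO₃ supplies 1 eq per mole → 627.4 mol.
Mass: 627.4 mol × 84 g/mol = 52,700 g.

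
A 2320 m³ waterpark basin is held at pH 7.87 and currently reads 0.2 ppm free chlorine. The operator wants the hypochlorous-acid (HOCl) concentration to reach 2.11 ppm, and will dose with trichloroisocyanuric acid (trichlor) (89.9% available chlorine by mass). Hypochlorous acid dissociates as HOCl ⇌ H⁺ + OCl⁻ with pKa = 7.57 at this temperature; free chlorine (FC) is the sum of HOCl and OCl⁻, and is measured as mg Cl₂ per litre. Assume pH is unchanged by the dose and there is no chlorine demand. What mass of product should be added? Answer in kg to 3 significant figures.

15.8 kg

Volume: 2320 m³ = 2,320,000 L.
[OCl⁻]/[HOCl] = 10^(pH − pKa) = 10^(7.87 − 7.57) = 1.995; fraction as HOCl = 1/(1 + 1.995) = 0.3339.
Free chlorine required for 2.11 ppm HOCl: 2.11 / 0.3339 = 6.32 ppm.
FC to add: 6.32 − 0.2 = 6.12 mg/L as Cl₂.
Cl₂ equivalent: 6.12 mg/L × 2,320,000 L = 14,200 g.
Product at 89.9% available Cl: 14,200 / 0.899 = 15,790 g.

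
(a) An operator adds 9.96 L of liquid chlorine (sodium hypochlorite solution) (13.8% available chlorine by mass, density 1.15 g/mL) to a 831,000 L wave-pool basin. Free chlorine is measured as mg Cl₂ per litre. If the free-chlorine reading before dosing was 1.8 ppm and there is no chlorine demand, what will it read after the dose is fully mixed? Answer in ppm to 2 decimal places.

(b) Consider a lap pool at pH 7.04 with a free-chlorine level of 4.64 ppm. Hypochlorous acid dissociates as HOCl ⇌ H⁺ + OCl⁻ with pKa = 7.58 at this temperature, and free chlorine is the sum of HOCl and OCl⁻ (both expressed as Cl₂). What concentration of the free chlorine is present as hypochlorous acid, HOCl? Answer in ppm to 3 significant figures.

(a) 3.70 ppm; (b) 3.60 ppm

(a) Mass of solution: 9.96 L × 1000 mL/L × 1.15 g/mL = 11,450 g.
(a) Available chlorine delivered: 11,450 g × 0.138 = 1581 g as Cl₂.
(a) Concentration rise: 1581 g / 831,000 L = 1.902 mg/L = 1.90 ppm.
(a) Final FC: 1.8 + 1.90 = 3.70 ppm.

(b) [OCl⁻]/[HOCl] = 10^(pH − pKa) = 10^(7.04 − 7.58) = 10^-0.54 = 0.2884.
(b) Fraction as HOCl = 1 / (1 + 0.2884) = 0.7762.
(b) HOCl = 0.7762 × 4.64 ppm = 3.601 ppm.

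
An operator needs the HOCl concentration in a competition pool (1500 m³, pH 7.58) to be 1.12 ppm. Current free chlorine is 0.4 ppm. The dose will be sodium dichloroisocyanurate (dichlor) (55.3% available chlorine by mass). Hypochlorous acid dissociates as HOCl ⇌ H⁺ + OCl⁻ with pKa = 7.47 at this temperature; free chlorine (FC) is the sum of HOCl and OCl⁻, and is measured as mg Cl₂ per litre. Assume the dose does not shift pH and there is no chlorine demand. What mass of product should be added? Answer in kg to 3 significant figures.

Volume: 1500 m³ = 1,500,000 L.
[OCl⁻]/[HOCl] = 10^(pH − pKa) = 10^(7.58 − 7.47) = 1.288; fraction as HOCl = 1/(1 + 1.288) = 0.437.
Free chlorine required for 1.12 ppm HOCl: 1.12 / 0.437 = 2.563 ppm.
FC to add: 2.563 − 0.4 = 2.163 mg/L as Cl₂.
Cl₂ equivalent: 2.163 mg/L × 1,500,000 L = 3244 g.
Product at 55.3% available Cl: 3244 / 0.553 = 5867 g.

5.87 kg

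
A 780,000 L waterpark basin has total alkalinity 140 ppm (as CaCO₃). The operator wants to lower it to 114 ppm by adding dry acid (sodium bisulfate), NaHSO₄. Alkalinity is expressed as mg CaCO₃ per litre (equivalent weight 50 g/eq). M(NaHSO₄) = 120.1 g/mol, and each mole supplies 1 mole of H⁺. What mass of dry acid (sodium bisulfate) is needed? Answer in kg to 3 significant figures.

48.7 kg

Alkalinity to neutralize: (140 − 114) = 26 mg/L as CaCO₃ × 780,000 L = 20,280 g as CaCO₃.
Equivalents of H⁺ required: 20,280 ÷ 50 g/eq = 405.6 eq = 405.6 mol NaHSO₄.
Mass of NaHSO₄: 405.6 × 120.1 = 48,710 g.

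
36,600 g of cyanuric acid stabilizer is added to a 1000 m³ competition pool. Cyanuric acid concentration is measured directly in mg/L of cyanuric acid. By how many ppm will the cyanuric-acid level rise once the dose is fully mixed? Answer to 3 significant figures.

Volume: 1000 m³ = 1,000,000 L.
Rise: 36,600 g / 1,000,000 L × 1000 = 36.6 mg/L.

36.6 ppm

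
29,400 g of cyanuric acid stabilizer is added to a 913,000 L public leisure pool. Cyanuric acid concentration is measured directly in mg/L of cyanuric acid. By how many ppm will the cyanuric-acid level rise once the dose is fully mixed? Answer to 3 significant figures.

32.2 ppm

Rise: 29,400 g / 913,000 L × 1000 = 32.2 mg/L.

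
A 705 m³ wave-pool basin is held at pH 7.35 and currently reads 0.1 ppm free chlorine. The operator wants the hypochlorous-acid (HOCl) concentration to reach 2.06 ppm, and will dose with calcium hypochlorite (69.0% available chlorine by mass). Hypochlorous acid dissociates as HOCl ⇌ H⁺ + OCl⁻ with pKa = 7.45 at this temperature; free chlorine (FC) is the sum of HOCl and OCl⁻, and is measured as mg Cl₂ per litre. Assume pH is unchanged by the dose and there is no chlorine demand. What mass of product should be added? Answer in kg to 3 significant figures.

3.67 kg

Volume: 705 m³ = 705,000 L.
[OCl⁻]/[HOCl] = 10^(pH − pKa) = 10^(7.35 − 7.45) = 0.7943; fraction as HOCl = 1/(1 + 0.7943) = 0.5573.
Free chlorine required for 2.06 ppm HOCl: 2.06 / 0.5573 = 3.696 ppm.
FC to add: 3.696 − 0.1 = 3.596 mg/L as Cl₂.
Cl₂ equivalent: 3.596 mg/L × 705,000 L = 2535 g.
Product at 69.0% available Cl: 2535 / 0.69 = 3674 g.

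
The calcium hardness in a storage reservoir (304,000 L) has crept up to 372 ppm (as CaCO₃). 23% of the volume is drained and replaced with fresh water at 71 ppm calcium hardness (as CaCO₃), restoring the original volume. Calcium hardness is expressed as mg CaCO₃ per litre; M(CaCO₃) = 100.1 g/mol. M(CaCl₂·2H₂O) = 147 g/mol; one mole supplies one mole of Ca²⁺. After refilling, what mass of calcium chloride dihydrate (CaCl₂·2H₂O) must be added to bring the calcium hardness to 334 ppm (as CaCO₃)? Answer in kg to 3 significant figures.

13.9 kg

After draining 23% and refilling: 372 × 0.77 + 71 × 0.23 = 302.77 ppm.
Deficit to target: 334 − 302.77 = 31.23 mg/L.
As CaCO₃: 31.23 mg/L × 304,000 L = 9494 g; ÷ 100.1 = 94.84 mol Ca²⁺.
Mass: 94.84 × 147 = 13,940 g.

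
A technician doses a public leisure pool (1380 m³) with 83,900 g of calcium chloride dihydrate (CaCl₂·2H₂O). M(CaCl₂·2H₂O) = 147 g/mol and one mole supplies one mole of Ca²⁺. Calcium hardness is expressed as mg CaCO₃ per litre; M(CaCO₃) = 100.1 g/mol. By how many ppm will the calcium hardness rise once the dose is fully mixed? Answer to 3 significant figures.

Volume: 1380 m³ = 1,380,000 L.
Moles of Ca²⁺: 83,900 g ÷ 147 g/mol = 570.7 mol.
As CaCO₃: 570.7 mol × 100.1 g/mol = 57,130 g.
Rise: 57,130 g / 1,380,000 L × 1000 = 41.4 mg/L.

41.4 ppm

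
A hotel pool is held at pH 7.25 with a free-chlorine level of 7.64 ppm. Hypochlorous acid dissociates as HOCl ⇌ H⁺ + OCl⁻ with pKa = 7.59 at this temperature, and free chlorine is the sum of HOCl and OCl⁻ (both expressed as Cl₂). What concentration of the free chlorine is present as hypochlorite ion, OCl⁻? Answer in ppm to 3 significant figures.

2.40 ppm

[OCl⁻]/[HOCl] = 10^(pH − pKa) = 10^(7.25 − 7.59) = 10^-0.34 = 0.4571.
Fraction as HOCl = 1 / (1 + 0.4571) = 0.6863.
OCl⁻ = (1 − 0.6863) × 7.64 ppm = 2.397 ppm.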